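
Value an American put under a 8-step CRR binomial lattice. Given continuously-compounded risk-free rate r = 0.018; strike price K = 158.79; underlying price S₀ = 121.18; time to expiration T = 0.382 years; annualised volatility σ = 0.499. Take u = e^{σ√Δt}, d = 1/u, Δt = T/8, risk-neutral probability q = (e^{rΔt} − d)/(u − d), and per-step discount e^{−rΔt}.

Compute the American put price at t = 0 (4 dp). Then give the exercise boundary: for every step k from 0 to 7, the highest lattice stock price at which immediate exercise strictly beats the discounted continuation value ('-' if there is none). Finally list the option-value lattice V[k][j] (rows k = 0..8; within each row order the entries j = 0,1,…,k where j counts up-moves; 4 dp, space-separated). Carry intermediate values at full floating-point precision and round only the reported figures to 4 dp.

price = 41.5030
boundary = - - - 87.3704 97.4361 108.6614 121.1800 135.1408
tree:
41.5030
51.2593 30.8680
61.4309 40.1860 20.6948
71.4196 50.5766 28.8521 11.7775
80.4455 61.3539 38.8371 17.9432 5.0304
88.5389 71.4196 50.1286 26.5120 8.5691 1.1549
95.7963 80.4455 61.3539 37.6100 14.3771 2.2088 0.0000
102.3039 88.5389 71.4196 50.1286 23.6492 4.2246 0.0000 0.0000
108.1392 95.7963 80.4455 61.3539 37.6100 8.0800 0.0000 0.0000 0.0000

Δt=0.04775, u=1.11521, d=0.89669, q=0.47670, disc=e^(-rΔt)=0.99914
k=8 terminal: V=max(K-S,0) → 108.1392 95.7963 80.4455 61.3539 37.6100 8.0800 0.0000 0.0000 0.0000
k=7: j=0 S=56.4861 intr=102.3039 cont=102.1675 V=102.3039[EX]; j=1 S=70.2511 intr=88.5389 cont=88.4025 V=88.5389[EX]; j=2 S=87.3704 intr=71.4196 cont=71.2832 V=71.4196[EX]; j=3 S=108.6614 intr=50.1286 cont=49.9922 V=50.1286[EX]; j=4 S=135.1408 intr=23.6492 cont=23.5128 V=23.6492[EX]; j=5 S=168.0729 intr=0.0000 cont=4.2246 V=4.2246[hold]; j=6 S=209.0302 intr=0.0000 cont=0.0000 V=0.0000[hold]; j=7 S=259.9682 intr=0.0000 cont=0.0000 V=0.0000[hold]  S*(7)=135.1408
k=6: j=0 S=62.9937 intr=95.7963 cont=95.6599 V=95.7963[EX]; j=1 S=78.3445 intr=80.4455 cont=80.3091 V=80.4455[EX]; j=2 S=97.4361 intr=61.3539 cont=61.2175 V=61.3539[EX]; j=3 S=121.1800 intr=37.6100 cont=37.4736 V=37.6100[EX]; j=4 S=150.7100 intr=8.0800 cont=14.3771 V=14.3771[hold]; j=5 S=187.4362 intr=0.0000 cont=2.2088 V=2.2088[hold]; j=6 S=233.1120 intr=0.0000 cont=0.0000 V=0.0000[hold]  S*(6)=121.1800
k=5: j=0 S=70.2511 intr=88.5389 cont=88.4025 V=88.5389[EX]; j=1 S=87.3704 intr=71.4196 cont=71.2832 V=71.4196[EX]; j=2 S=108.6614 intr=50.1286 cont=49.9922 V=50.1286[EX]; j=3 S=135.1408 intr=23.6492 cont=26.5120 V=26.5120[hold]; j=4 S=168.0729 intr=0.0000 cont=8.5691 V=8.5691[hold]; j=5 S=209.0302 intr=0.0000 cont=1.1549 V=1.1549[hold]  S*(5)=108.6614
k=4: j=0 S=78.3445 intr=80.4455 cont=80.3091 V=80.4455[EX]; j=1 S=97.4361 intr=61.3539 cont=61.2175 V=61.3539[EX]; j=2 S=121.1800 intr=37.6100 cont=38.8371 V=38.8371[hold]; j=3 S=150.7100 intr=8.0800 cont=17.9432 V=17.9432[hold]; j=4 S=187.4362 intr=0.0000 cont=5.0304 V=5.0304[hold]  S*(4)=97.4361
k=3: j=0 S=87.3704 intr=71.4196 cont=71.2832 V=71.4196[EX]; j=1 S=108.6614 intr=50.1286 cont=50.5766 V=50.5766[hold]; j=2 S=135.1408 intr=23.6492 cont=28.8521 V=28.8521[hold]; j=3 S=168.0729 intr=0.0000 cont=11.7775 V=11.7775[hold]  S*(3)=87.3704
k=2: j=0 S=97.4361 intr=61.3539 cont=61.4309 V=61.4309[hold]; j=1 S=121.1800 intr=37.6100 cont=40.1860 V=40.1860[hold]; j=2 S=150.7100 intr=8.0800 cont=20.6948 V=20.6948[hold]  S*(2)=-
k=1: j=0 S=108.6614 intr=50.1286 cont=51.2593 V=51.2593[hold]; j=1 S=135.1408 intr=23.6492 cont=30.8680 V=30.8680[hold]  S*(1)=-
k=0: j=0 S=121.1800 intr=37.6100 cont=41.5030 V=41.5030[hold]  S*(0)=-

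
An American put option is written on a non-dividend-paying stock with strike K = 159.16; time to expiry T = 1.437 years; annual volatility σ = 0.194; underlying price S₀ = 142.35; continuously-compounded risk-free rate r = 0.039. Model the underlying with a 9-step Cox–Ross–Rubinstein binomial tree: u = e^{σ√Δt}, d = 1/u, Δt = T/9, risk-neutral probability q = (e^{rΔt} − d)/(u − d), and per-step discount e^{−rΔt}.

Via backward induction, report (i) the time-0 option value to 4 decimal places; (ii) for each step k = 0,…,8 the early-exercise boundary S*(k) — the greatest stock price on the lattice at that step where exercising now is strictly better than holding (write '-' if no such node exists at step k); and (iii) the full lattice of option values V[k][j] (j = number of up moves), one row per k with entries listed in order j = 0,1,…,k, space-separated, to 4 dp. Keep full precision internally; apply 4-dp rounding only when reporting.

Δt=0.15967, u=1.08060, d=0.92541, q=0.52088, disc=e^(-rΔt)=0.99379
k=9 terminal: V=max(K-S,0) → 88.3063 76.4240 62.5489 46.3470 27.4280 5.3362 0.0000 0.0000 0.0000 0.0000
k=8: j=0 S=76.5647 intr=82.5953 cont=81.6073 V=82.5953[EX]; j=1 S=89.4048 intr=69.7552 cont=68.7672 V=69.7552[EX]; j=2 S=104.3982 intr=54.7618 cont=53.7738 V=54.7618[EX]; j=3 S=121.9060 intr=37.2540 cont=36.2660 V=37.2540[EX]; j=4 S=142.3500 intr=16.8100 cont=15.8220 V=16.8100[EX]; j=5 S=166.2225 intr=0.0000 cont=2.5408 V=2.5408[hold]; j=6 S=194.0984 intr=0.0000 cont=0.0000 V=0.0000[hold]; j=7 S=226.6492 intr=0.0000 cont=0.0000 V=0.0000[hold]; j=8 S=264.6589 intr=0.0000 cont=0.0000 V=0.0000[hold]  S*(8)=142.3500
k=7: j=0 S=82.7360 intr=76.4240 cont=75.4360 V=76.4240[EX]; j=1 S=96.6111 intr=62.5489 cont=61.5609 V=62.5489[EX]; j=2 S=112.8130 intr=46.3470 cont=45.3590 V=46.3470[EX]; j=3 S=131.7320 intr=27.4280 cont=26.4400 V=27.4280[EX]; j=4 S=153.8238 intr=5.3362 cont=9.3193 V=9.3193[hold]; j=5 S=179.6205 intr=0.0000 cont=1.2098 V=1.2098[hold]; j=6 S=209.7433 intr=0.0000 cont=0.0000 V=0.0000[hold]; j=7 S=244.9178 intr=0.0000 cont=0.0000 V=0.0000[hold]  S*(7)=131.7320
k=6: j=0 S=89.4048 intr=69.7552 cont=68.7672 V=69.7552[EX]; j=1 S=104.3982 intr=54.7618 cont=53.7738 V=54.7618[EX]; j=2 S=121.9060 intr=37.2540 cont=36.2660 V=37.2540[EX]; j=3 S=142.3500 intr=16.8100 cont=17.8838 V=17.8838[hold]; j=4 S=166.2225 intr=0.0000 cont=5.0636 V=5.0636[hold]; j=5 S=194.0984 intr=0.0000 cont=0.5760 V=0.5760[hold]; j=6 S=226.6492 intr=0.0000 cont=0.0000 V=0.0000[hold]  S*(6)=121.9060
k=5: j=0 S=96.6111 intr=62.5489 cont=61.5609 V=62.5489[EX]; j=1 S=112.8130 intr=46.3470 cont=45.3590 V=46.3470[EX]; j=2 S=131.7320 intr=27.4280 cont=26.9958 V=27.4280[EX]; j=3 S=153.8238 intr=5.3362 cont=11.1365 V=11.1365[hold]; j=4 S=179.6205 intr=0.0000 cont=2.7092 V=2.7092[hold]; j=5 S=209.7433 intr=0.0000 cont=0.2743 V=0.2743[hold]  S*(5)=131.7320
k=4: j=0 S=104.3982 intr=54.7618 cont=53.7738 V=54.7618[EX]; j=1 S=121.9060 intr=37.2540 cont=36.2660 V=37.2540[EX]; j=2 S=142.3500 intr=16.8100 cont=18.8245 V=18.8245[hold]; j=3 S=166.2225 intr=0.0000 cont=6.7050 V=6.7050[hold]; j=4 S=194.0984 intr=0.0000 cont=1.4320 V=1.4320[hold]  S*(4)=121.9060
k=3: j=0 S=112.8130 intr=46.3470 cont=45.3590 V=46.3470[EX]; j=1 S=131.7320 intr=27.4280 cont=27.4828 V=27.4828[hold]; j=2 S=153.8238 intr=5.3362 cont=12.4340 V=12.4340[hold]; j=3 S=179.6205 intr=0.0000 cont=3.9338 V=3.9338[hold]  S*(3)=112.8130
k=2: j=0 S=121.9060 intr=37.2540 cont=36.2943 V=37.2540[EX]; j=1 S=142.3500 intr=16.8100 cont=19.5222 V=19.5222[hold]; j=2 S=166.2225 intr=0.0000 cont=7.9567 V=7.9567[hold]  S*(2)=121.9060
k=1: j=0 S=131.7320 intr=27.4280 cont=27.8440 V=27.8440[hold]; j=1 S=153.8238 intr=5.3362 cont=13.4142 V=13.4142[hold]  S*(1)=-
k=0: j=0 S=142.3500 intr=16.8100 cont=20.2016 V=20.2016[hold]  S*(0)=-

price = 20.2016
boundary = - - 121.9060 112.8130 121.9060 131.7320 121.9060 131.7320 142.3500
tree:
20.2016
27.8440 13.4142
37.2540 19.5222 7.9567
46.3470 27.4828 12.4340 3.9338
54.7618 37.2540 18.8245 6.7050 1.4320
62.5489 46.3470 27.4280 11.1365 2.7092 0.2743
69.7552 54.7618 37.2540 17.8838 5.0636 0.5760 0.0000
76.4240 62.5489 46.3470 27.4280 9.3193 1.2098 0.0000 0.0000
82.5953 69.7552 54.7618 37.2540 16.8100 2.5408 0.0000 0.0000 0.0000
88.3063 76.4240 62.5489 46.3470 27.4280 5.3362 0.0000 0.0000 0.0000 0.0000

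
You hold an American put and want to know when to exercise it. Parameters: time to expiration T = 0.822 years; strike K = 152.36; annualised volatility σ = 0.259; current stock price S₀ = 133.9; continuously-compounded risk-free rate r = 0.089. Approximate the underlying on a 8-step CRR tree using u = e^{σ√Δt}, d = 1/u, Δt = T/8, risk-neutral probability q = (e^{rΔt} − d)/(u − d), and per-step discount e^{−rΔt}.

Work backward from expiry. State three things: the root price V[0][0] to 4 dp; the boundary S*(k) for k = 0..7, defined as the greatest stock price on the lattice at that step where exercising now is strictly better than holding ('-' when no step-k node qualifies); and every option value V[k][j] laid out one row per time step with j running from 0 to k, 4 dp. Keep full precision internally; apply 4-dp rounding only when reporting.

Δt=0.10275  u=1.08657  d=0.92033  q=0.53452  discount=0.99090
step 8 (expiry): payoffs max(K−S,0) = 83.4417 70.9935 56.2967 38.9454 18.4600 0.0000 0.0000 0.0000 0.0000
step 7: (k=7,j=0): S=74.8842, (K−S)⁺=77.4758, hold=76.0889 ⇒ V=77.4758 exercise | (k=7,j=1): S=88.4101, (K−S)⁺=63.9499, hold=62.5630 ⇒ V=63.9499 exercise | (k=7,j=2): S=104.3790, (K−S)⁺=47.9810, hold=46.5940 ⇒ V=47.9810 exercise | (k=7,j=3): S=123.2324, (K−S)⁺=29.1276, hold=27.7407 ⇒ V=29.1276 exercise | (k=7,j=4): S=145.4911, (K−S)⁺=6.8689, hold=8.5145 ⇒ V=8.5145 continue | (k=7,j=5): S=171.7702, (K−S)⁺=0.0000, hold=0.0000 ⇒ V=0.0000 continue | (k=7,j=6): S=202.7961, (K−S)⁺=0.0000, hold=0.0000 ⇒ V=0.0000 continue | (k=7,j=7): S=239.4259, (K−S)⁺=0.0000, hold=0.0000 ⇒ V=0.0000 continue  boundary S*=123.2324
step 6: (k=6,j=0): S=81.3665, (K−S)⁺=70.9935, hold=69.6065 ⇒ V=70.9935 exercise | (k=6,j=1): S=96.0633, (K−S)⁺=56.2967, hold=54.9098 ⇒ V=56.2967 exercise | (k=6,j=2): S=113.4146, (K−S)⁺=38.9454, hold=37.5584 ⇒ V=38.9454 exercise | (k=6,j=3): S=133.9000, (K−S)⁺=18.4600, hold=17.9447 ⇒ V=18.4600 exercise | (k=6,j=4): S=158.0855, (K−S)⁺=0.0000, hold=3.9273 ⇒ V=3.9273 continue | (k=6,j=5): S=186.6396, (K−S)⁺=0.0000, hold=0.0000 ⇒ V=0.0000 continue | (k=6,j=6): S=220.3511, (K−S)⁺=0.0000, hold=0.0000 ⇒ V=0.0000 continue  boundary S*=133.9000
step 5: (k=5,j=0): S=88.4101, (K−S)⁺=63.9499, hold=62.5630 ⇒ V=63.9499 exercise | (k=5,j=1): S=104.3790, (K−S)⁺=47.9810, hold=46.5940 ⇒ V=47.9810 exercise | (k=5,j=2): S=123.2324, (K−S)⁺=29.1276, hold=27.7407 ⇒ V=29.1276 exercise | (k=5,j=3): S=145.4911, (K−S)⁺=6.8689, hold=10.5946 ⇒ V=10.5946 continue | (k=5,j=4): S=171.7702, (K−S)⁺=0.0000, hold=1.8114 ⇒ V=1.8114 continue | (k=5,j=5): S=202.7961, (K−S)⁺=0.0000, hold=0.0000 ⇒ V=0.0000 continue  boundary S*=123.2324
step 4: (k=4,j=0): S=96.0633, (K−S)⁺=56.2967, hold=54.9098 ⇒ V=56.2967 exercise | (k=4,j=1): S=113.4146, (K−S)⁺=38.9454, hold=37.5584 ⇒ V=38.9454 exercise | (k=4,j=2): S=133.9000, (K−S)⁺=18.4600, hold=19.0464 ⇒ V=19.0464 continue | (k=4,j=3): S=158.0855, (K−S)⁺=0.0000, hold=5.8461 ⇒ V=5.8461 continue | (k=4,j=4): S=186.6396, (K−S)⁺=0.0000, hold=0.8355 ⇒ V=0.8355 continue  boundary S*=113.4146
step 3: (k=3,j=0): S=104.3790, (K−S)⁺=47.9810, hold=46.5940 ⇒ V=47.9810 exercise | (k=3,j=1): S=123.2324, (K−S)⁺=29.1276, hold=28.0513 ⇒ V=29.1276 exercise | (k=3,j=2): S=145.4911, (K−S)⁺=6.8689, hold=11.8814 ⇒ V=11.8814 continue | (k=3,j=3): S=171.7702, (K−S)⁺=0.0000, hold=3.1390 ⇒ V=3.1390 continue  boundary S*=123.2324
step 2: (k=2,j=0): S=113.4146, (K−S)⁺=38.9454, hold=37.5584 ⇒ V=38.9454 exercise | (k=2,j=1): S=133.9000, (K−S)⁺=18.4600, hold=19.7280 ⇒ V=19.7280 continue | (k=2,j=2): S=158.0855, (K−S)⁺=0.0000, hold=7.1428 ⇒ V=7.1428 continue  boundary S*=113.4146
step 1: (k=1,j=0): S=123.2324, (K−S)⁺=29.1276, hold=28.4123 ⇒ V=29.1276 exercise | (k=1,j=1): S=145.4911, (K−S)⁺=6.8689, hold=12.8826 ⇒ V=12.8826 continue  boundary S*=123.2324
step 0: (k=0,j=0): S=133.9000, (K−S)⁺=18.4600, hold=20.2582 ⇒ V=20.2582 continue  boundary S*=-

price = 20.2582
boundary = - 123.2324 113.4146 123.2324 113.4146 123.2324 133.9000 123.2324
tree:
20.2582
29.1276 12.8826
38.9454 19.7280 7.1428
47.9810 29.1276 11.8814 3.1390
56.2967 38.9454 19.0464 5.8461 0.8355
63.9499 47.9810 29.1276 10.5946 1.8114 0.0000
70.9935 56.2967 38.9454 18.4600 3.9273 0.0000 0.0000
77.4758 63.9499 47.9810 29.1276 8.5145 0.0000 0.0000 0.0000
83.4417 70.9935 56.2967 38.9454 18.4600 0.0000 0.0000 0.0000 0.0000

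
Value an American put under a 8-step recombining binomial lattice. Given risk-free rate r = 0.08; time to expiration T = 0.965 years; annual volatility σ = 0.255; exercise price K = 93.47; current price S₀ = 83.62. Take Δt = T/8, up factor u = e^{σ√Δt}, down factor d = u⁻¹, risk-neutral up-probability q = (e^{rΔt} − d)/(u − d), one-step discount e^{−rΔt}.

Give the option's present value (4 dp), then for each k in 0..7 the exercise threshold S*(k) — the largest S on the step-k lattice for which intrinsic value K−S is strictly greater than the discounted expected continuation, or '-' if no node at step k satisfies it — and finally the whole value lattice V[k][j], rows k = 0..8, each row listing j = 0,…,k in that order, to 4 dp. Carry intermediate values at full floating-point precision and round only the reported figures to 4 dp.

params: Δt=0.12062 u=1.09260 d=0.91524 q=0.53255 e^(-rΔt)=0.99040
t_8 payoffs: 52.2976 44.3190 34.7943 23.4239 9.8500 0.0000 0.0000 0.0000 0.0000
t_7: node(7,0) S=44.9851 payoff=48.4849 vs cont=47.5872 → 48.4849 [stop]  node(7,1) S=53.7026 payoff=39.7674 vs cont=38.8698 → 39.7674 [stop]  node(7,2) S=64.1093 payoff=29.3607 vs cont=28.4630 → 29.3607 [stop]  node(7,3) S=76.5327 payoff=16.9373 vs cont=16.0396 → 16.9373 [stop]  node(7,4) S=91.3636 payoff=2.1064 vs cont=4.5602 → 4.5602 [wait]  node(7,5) S=109.0685 payoff=0.0000 vs cont=0.0000 → 0.0000 [wait]  node(7,6) S=130.2043 payoff=0.0000 vs cont=0.0000 → 0.0000 [wait]  node(7,7) S=155.4358 payoff=0.0000 vs cont=0.0000 → 0.0000 [wait]  ⇒ S*(7)=76.5327
t_6: node(6,0) S=49.1510 payoff=44.3190 vs cont=43.4214 → 44.3190 [stop]  node(6,1) S=58.6757 payoff=34.7943 vs cont=33.8967 → 34.7943 [stop]  node(6,2) S=70.0461 payoff=23.4239 vs cont=22.5262 → 23.4239 [stop]  node(6,3) S=83.6200 payoff=9.8500 vs cont=10.2466 → 10.2466 [wait]  node(6,4) S=99.8243 payoff=0.0000 vs cont=2.1112 → 2.1112 [wait]  node(6,5) S=119.1687 payoff=0.0000 vs cont=0.0000 → 0.0000 [wait]  node(6,6) S=142.2618 payoff=0.0000 vs cont=0.0000 → 0.0000 [wait]  ⇒ S*(6)=70.0461
t_5: node(5,0) S=53.7026 payoff=39.7674 vs cont=38.8698 → 39.7674 [stop]  node(5,1) S=64.1093 payoff=29.3607 vs cont=28.4630 → 29.3607 [stop]  node(5,2) S=76.5327 payoff=16.9373 vs cont=16.2488 → 16.9373 [stop]  node(5,3) S=91.3636 payoff=2.1064 vs cont=5.8573 → 5.8573 [wait]  node(5,4) S=109.0685 payoff=0.0000 vs cont=0.9774 → 0.9774 [wait]  node(5,5) S=130.2043 payoff=0.0000 vs cont=0.0000 → 0.0000 [wait]  ⇒ S*(5)=76.5327
t_4: node(4,0) S=58.6757 payoff=34.7943 vs cont=33.8967 → 34.7943 [stop]  node(4,1) S=70.0461 payoff=23.4239 vs cont=22.5262 → 23.4239 [stop]  node(4,2) S=83.6200 payoff=9.8500 vs cont=10.9307 → 10.9307 [wait]  node(4,3) S=99.8243 payoff=0.0000 vs cont=3.2273 → 3.2273 [wait]  node(4,4) S=119.1687 payoff=0.0000 vs cont=0.4525 → 0.4525 [wait]  ⇒ S*(4)=70.0461
t_3: node(3,0) S=64.1093 payoff=29.3607 vs cont=28.4630 → 29.3607 [stop]  node(3,1) S=76.5327 payoff=16.9373 vs cont=16.6096 → 16.9373 [stop]  node(3,2) S=91.3636 payoff=2.1064 vs cont=6.7627 → 6.7627 [wait]  node(3,3) S=109.0685 payoff=0.0000 vs cont=1.7328 → 1.7328 [wait]  ⇒ S*(3)=76.5327
t_2: node(2,0) S=70.0461 payoff=23.4239 vs cont=22.5262 → 23.4239 [stop]  node(2,1) S=83.6200 payoff=9.8500 vs cont=11.4082 → 11.4082 [wait]  node(2,2) S=99.8243 payoff=0.0000 vs cont=4.0448 → 4.0448 [wait]  ⇒ S*(2)=70.0461
t_1: node(1,0) S=76.5327 payoff=16.9373 vs cont=16.8615 → 16.9373 [stop]  node(1,1) S=91.3636 payoff=2.1064 vs cont=7.4150 → 7.4150 [wait]  ⇒ S*(1)=76.5327
t_0: node(0,0) S=83.6200 payoff=9.8500 vs cont=11.7523 → 11.7523 [wait]  ⇒ S*(0)=-

price = 11.7523
boundary = - 76.5327 70.0461 76.5327 70.0461 76.5327 70.0461 76.5327
tree:
11.7523
16.9373 7.4150
23.4239 11.4082 4.0448
29.3607 16.9373 6.7627 1.7328
34.7943 23.4239 10.9307 3.2273 0.4525
39.7674 29.3607 16.9373 5.8573 0.9774 0.0000
44.3190 34.7943 23.4239 10.2466 2.1112 0.0000 0.0000
48.4849 39.7674 29.3607 16.9373 4.5602 0.0000 0.0000 0.0000
52.2976 44.3190 34.7943 23.4239 9.8500 0.0000 0.0000 0.0000 0.0000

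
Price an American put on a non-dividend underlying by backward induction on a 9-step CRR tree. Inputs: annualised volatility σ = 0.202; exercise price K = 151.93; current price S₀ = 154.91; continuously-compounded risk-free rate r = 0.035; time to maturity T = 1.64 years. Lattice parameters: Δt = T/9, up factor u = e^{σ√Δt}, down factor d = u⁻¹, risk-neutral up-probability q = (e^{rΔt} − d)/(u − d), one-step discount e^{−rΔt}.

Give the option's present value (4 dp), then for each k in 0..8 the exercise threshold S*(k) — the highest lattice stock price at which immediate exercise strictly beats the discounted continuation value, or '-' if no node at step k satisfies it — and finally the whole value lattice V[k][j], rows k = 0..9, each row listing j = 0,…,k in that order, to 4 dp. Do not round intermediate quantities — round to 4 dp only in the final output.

params: Δt=0.18222 u=1.09006 d=0.91738 q=0.51551 e^(-rΔt)=0.99364
t_9 payoffs: 80.6379 67.2192 51.2748 32.3294 9.8180 0.0000 0.0000 0.0000 0.0000 0.0000
t_8: node(8,0) S=77.7124 payoff=74.2176 vs cont=73.2517 → 74.2176 [stop]  node(8,1) S=92.3395 payoff=59.5905 vs cont=58.6246 → 59.5905 [stop]  node(8,2) S=109.7197 payoff=42.2103 vs cont=41.2444 → 42.2103 [stop]  node(8,3) S=130.3713 payoff=21.5587 vs cont=20.5928 → 21.5587 [stop]  node(8,4) S=154.9100 payoff=0.0000 vs cont=4.7265 → 4.7265 [wait]  node(8,5) S=184.0674 payoff=0.0000 vs cont=0.0000 → 0.0000 [wait]  node(8,6) S=218.7128 payoff=0.0000 vs cont=0.0000 → 0.0000 [wait]  node(8,7) S=259.8792 payoff=0.0000 vs cont=0.0000 → 0.0000 [wait]  node(8,8) S=308.7939 payoff=0.0000 vs cont=0.0000 → 0.0000 [wait]  ⇒ S*(8)=130.3713
t_7: node(7,0) S=84.7108 payoff=67.2192 vs cont=66.2533 → 67.2192 [stop]  node(7,1) S=100.6552 payoff=51.2748 vs cont=50.3089 → 51.2748 [stop]  node(7,2) S=119.6006 payoff=32.3294 vs cont=31.3635 → 32.3294 [stop]  node(7,3) S=142.1120 payoff=9.8180 vs cont=12.7996 → 12.7996 [wait]  node(7,4) S=168.8605 payoff=0.0000 vs cont=2.2754 → 2.2754 [wait]  node(7,5) S=200.6437 payoff=0.0000 vs cont=0.0000 → 0.0000 [wait]  node(7,6) S=238.4091 payoff=0.0000 vs cont=0.0000 → 0.0000 [wait]  node(7,7) S=283.2827 payoff=0.0000 vs cont=0.0000 → 0.0000 [wait]  ⇒ S*(7)=119.6006
t_6: node(6,0) S=92.3395 payoff=59.5905 vs cont=58.6246 → 59.5905 [stop]  node(6,1) S=109.7197 payoff=42.2103 vs cont=41.2444 → 42.2103 [stop]  node(6,2) S=130.3713 payoff=21.5587 vs cont=22.1201 → 22.1201 [wait]  node(6,3) S=154.9100 payoff=0.0000 vs cont=7.3274 → 7.3274 [wait]  node(6,4) S=184.0674 payoff=0.0000 vs cont=1.0954 → 1.0954 [wait]  node(6,5) S=218.7128 payoff=0.0000 vs cont=0.0000 → 0.0000 [wait]  node(6,6) S=259.8792 payoff=0.0000 vs cont=0.0000 → 0.0000 [wait]  ⇒ S*(6)=109.7197
t_5: node(5,0) S=100.6552 payoff=51.2748 vs cont=50.3089 → 51.2748 [stop]  node(5,1) S=119.6006 payoff=32.3294 vs cont=31.6510 → 32.3294 [stop]  node(5,2) S=142.1120 payoff=9.8180 vs cont=14.4021 → 14.4021 [wait]  node(5,3) S=168.8605 payoff=0.0000 vs cont=4.0886 → 4.0886 [wait]  node(5,4) S=200.6437 payoff=0.0000 vs cont=0.5273 → 0.5273 [wait]  node(5,5) S=238.4091 payoff=0.0000 vs cont=0.0000 → 0.0000 [wait]  ⇒ S*(5)=119.6006
t_4: node(4,0) S=109.7197 payoff=42.2103 vs cont=41.2444 → 42.2103 [stop]  node(4,1) S=130.3713 payoff=21.5587 vs cont=22.9409 → 22.9409 [wait]  node(4,2) S=154.9100 payoff=0.0000 vs cont=9.0276 → 9.0276 [wait]  node(4,3) S=184.0674 payoff=0.0000 vs cont=2.2384 → 2.2384 [wait]  node(4,4) S=218.7128 payoff=0.0000 vs cont=0.2539 → 0.2539 [wait]  ⇒ S*(4)=109.7197
t_3: node(3,0) S=119.6006 payoff=32.3294 vs cont=32.0715 → 32.3294 [stop]  node(3,1) S=142.1120 payoff=9.8180 vs cont=15.6682 → 15.6682 [wait]  node(3,2) S=168.8605 payoff=0.0000 vs cont=5.4926 → 5.4926 [wait]  node(3,3) S=200.6437 payoff=0.0000 vs cont=1.2076 → 1.2076 [wait]  ⇒ S*(3)=119.6006
t_2: node(2,0) S=130.3713 payoff=21.5587 vs cont=23.5895 → 23.5895 [wait]  node(2,1) S=154.9100 payoff=0.0000 vs cont=10.3563 → 10.3563 [wait]  node(2,2) S=184.0674 payoff=0.0000 vs cont=3.2628 → 3.2628 [wait]  ⇒ S*(2)=-
t_1: node(1,0) S=142.1120 payoff=9.8180 vs cont=16.6610 → 16.6610 [wait]  node(1,1) S=168.8605 payoff=0.0000 vs cont=6.6569 → 6.6569 [wait]  ⇒ S*(1)=-
t_0: node(0,0) S=154.9100 payoff=0.0000 vs cont=11.4307 → 11.4307 [wait]  ⇒ S*(0)=-

price = 11.4307
boundary = - - - 119.6006 109.7197 119.6006 109.7197 119.6006 130.3713
tree:
11.4307
16.6610 6.6569
23.5895 10.3563 3.2628
32.3294 15.6682 5.4926 1.2076
42.2103 22.9409 9.0276 2.2384 0.2539
51.2748 32.3294 14.4021 4.0886 0.5273 0.0000
59.5905 42.2103 22.1201 7.3274 1.0954 0.0000 0.0000
67.2192 51.2748 32.3294 12.7996 2.2754 0.0000 0.0000 0.0000
74.2176 59.5905 42.2103 21.5587 4.7265 0.0000 0.0000 0.0000 0.0000
80.6379 67.2192 51.2748 32.3294 9.8180 0.0000 0.0000 0.0000 0.0000 0.0000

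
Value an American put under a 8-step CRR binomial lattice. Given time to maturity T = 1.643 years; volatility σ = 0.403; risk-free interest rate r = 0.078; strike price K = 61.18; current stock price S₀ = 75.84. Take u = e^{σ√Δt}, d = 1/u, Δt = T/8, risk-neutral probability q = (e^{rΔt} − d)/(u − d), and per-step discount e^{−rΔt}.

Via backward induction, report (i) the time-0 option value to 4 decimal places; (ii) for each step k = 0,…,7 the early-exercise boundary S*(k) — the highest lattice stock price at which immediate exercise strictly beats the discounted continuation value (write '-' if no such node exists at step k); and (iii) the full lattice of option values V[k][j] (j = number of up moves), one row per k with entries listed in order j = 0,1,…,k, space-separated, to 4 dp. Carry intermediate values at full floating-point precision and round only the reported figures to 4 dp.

price = 5.5957
boundary = - - - - 36.5286 30.4310 36.5286 43.8479
tree:
5.5957
8.4832 2.8714
12.5134 4.7024 1.1219
17.8831 7.5154 2.0241 0.2504
24.6514 11.6515 3.5967 0.5073 0.0000
30.7490 17.3791 6.2654 1.0277 0.0000 0.0000
35.8287 24.6514 10.6242 2.0822 0.0000 0.0000 0.0000
40.0605 30.7490 17.3321 4.2183 0.0000 0.0000 0.0000 0.0000
43.5859 35.8287 24.6514 8.5461 0.0000 0.0000 0.0000 0.0000 0.0000

Δt=0.20538  u=1.20037  d=0.83307  q=0.49843  discount=0.98411
step 8 (expiry): payoffs max(K−S,0) = 43.5859 35.8287 24.6514 8.5461 0.0000 0.0000 0.0000 0.0000 0.0000
step 7: (k=7,j=0): S=21.1195, (K−S)⁺=40.0605, hold=39.0883 ⇒ V=40.0605 exercise | (k=7,j=1): S=30.4310, (K−S)⁺=30.7490, hold=29.7768 ⇒ V=30.7490 exercise | (k=7,j=2): S=43.8479, (K−S)⁺=17.3321, hold=16.3598 ⇒ V=17.3321 exercise | (k=7,j=3): S=63.1803, (K−S)⁺=0.0000, hold=4.2183 ⇒ V=4.2183 continue | (k=7,j=4): S=91.0363, (K−S)⁺=0.0000, hold=0.0000 ⇒ V=0.0000 continue | (k=7,j=5): S=131.1740, (K−S)⁺=0.0000, hold=0.0000 ⇒ V=0.0000 continue | (k=7,j=6): S=189.0081, (K−S)⁺=0.0000, hold=0.0000 ⇒ V=0.0000 continue | (k=7,j=7): S=272.3412, (K−S)⁺=0.0000, hold=0.0000 ⇒ V=0.0000 continue  boundary S*=43.8479
step 6: (k=6,j=0): S=25.3513, (K−S)⁺=35.8287, hold=34.8565 ⇒ V=35.8287 exercise | (k=6,j=1): S=36.5286, (K−S)⁺=24.6514, hold=23.6792 ⇒ V=24.6514 exercise | (k=6,j=2): S=52.6339, (K−S)⁺=8.5461, hold=10.6242 ⇒ V=10.6242 continue | (k=6,j=3): S=75.8400, (K−S)⁺=0.0000, hold=2.0822 ⇒ V=2.0822 continue | (k=6,j=4): S=109.2776, (K−S)⁺=0.0000, hold=0.0000 ⇒ V=0.0000 continue | (k=6,j=5): S=157.4577, (K−S)⁺=0.0000, hold=0.0000 ⇒ V=0.0000 continue | (k=6,j=6): S=226.8804, (K−S)⁺=0.0000, hold=0.0000 ⇒ V=0.0000 continue  boundary S*=36.5286
step 5: (k=5,j=0): S=30.4310, (K−S)⁺=30.7490, hold=29.7768 ⇒ V=30.7490 exercise | (k=5,j=1): S=43.8479, (K−S)⁺=17.3321, hold=17.3791 ⇒ V=17.3791 continue | (k=5,j=2): S=63.1803, (K−S)⁺=0.0000, hold=6.2654 ⇒ V=6.2654 continue | (k=5,j=3): S=91.0363, (K−S)⁺=0.0000, hold=1.0277 ⇒ V=1.0277 continue | (k=5,j=4): S=131.1740, (K−S)⁺=0.0000, hold=0.0000 ⇒ V=0.0000 continue | (k=5,j=5): S=189.0081, (K−S)⁺=0.0000, hold=0.0000 ⇒ V=0.0000 continue  boundary S*=30.4310
step 4: (k=4,j=0): S=36.5286, (K−S)⁺=24.6514, hold=23.7023 ⇒ V=24.6514 exercise | (k=4,j=1): S=52.6339, (K−S)⁺=8.5461, hold=11.6515 ⇒ V=11.6515 continue | (k=4,j=2): S=75.8400, (K−S)⁺=0.0000, hold=3.5967 ⇒ V=3.5967 continue | (k=4,j=3): S=109.2776, (K−S)⁺=0.0000, hold=0.5073 ⇒ V=0.5073 continue | (k=4,j=4): S=157.4577, (K−S)⁺=0.0000, hold=0.0000 ⇒ V=0.0000 continue  boundary S*=36.5286
step 3: (k=3,j=0): S=43.8479, (K−S)⁺=17.3321, hold=17.8831 ⇒ V=17.8831 continue | (k=3,j=1): S=63.1803, (K−S)⁺=0.0000, hold=7.5154 ⇒ V=7.5154 continue | (k=3,j=2): S=91.0363, (K−S)⁺=0.0000, hold=2.0241 ⇒ V=2.0241 continue | (k=3,j=3): S=131.1740, (K−S)⁺=0.0000, hold=0.2504 ⇒ V=0.2504 continue  boundary S*=-
step 2: (k=2,j=0): S=52.6339, (K−S)⁺=8.5461, hold=12.5134 ⇒ V=12.5134 continue | (k=2,j=1): S=75.8400, (K−S)⁺=0.0000, hold=4.7024 ⇒ V=4.7024 continue | (k=2,j=2): S=109.2776, (K−S)⁺=0.0000, hold=1.1219 ⇒ V=1.1219 continue  boundary S*=-
step 1: (k=1,j=0): S=63.1803, (K−S)⁺=0.0000, hold=8.4832 ⇒ V=8.4832 continue | (k=1,j=1): S=91.0363, (K−S)⁺=0.0000, hold=2.8714 ⇒ V=2.8714 continue  boundary S*=-
step 0: (k=0,j=0): S=75.8400, (K−S)⁺=0.0000, hold=5.5957 ⇒ V=5.5957 continue  boundary S*=-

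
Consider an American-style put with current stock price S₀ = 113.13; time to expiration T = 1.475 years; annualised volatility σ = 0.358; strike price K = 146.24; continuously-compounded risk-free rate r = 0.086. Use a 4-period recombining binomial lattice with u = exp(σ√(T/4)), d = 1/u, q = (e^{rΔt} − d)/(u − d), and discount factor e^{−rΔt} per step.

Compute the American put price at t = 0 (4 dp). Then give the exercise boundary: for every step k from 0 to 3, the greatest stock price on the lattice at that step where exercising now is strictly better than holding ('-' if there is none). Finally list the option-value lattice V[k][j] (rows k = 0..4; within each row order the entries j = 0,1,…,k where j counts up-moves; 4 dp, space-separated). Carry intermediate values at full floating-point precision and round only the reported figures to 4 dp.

price = 35.3659
boundary = - 91.0258 73.2405 91.0258
tree:
35.3659
55.2142 19.1935
72.9995 33.4653 7.1779
87.3098 55.2142 15.4163 0.0000
98.8241 72.9995 33.1100 0.0000 0.0000

Δt=0.36875  u=1.24283  d=0.80461  q=0.51939  discount=0.96879
step 4 (expiry): payoffs max(K−S,0) = 98.8241 72.9995 33.1100 0.0000 0.0000
step 3: (k=3,j=0): S=58.9302, (K−S)⁺=87.3098, hold=82.7449 ⇒ V=87.3098 exercise | (k=3,j=1): S=91.0258, (K−S)⁺=55.2142, hold=50.6493 ⇒ V=55.2142 exercise | (k=3,j=2): S=140.6019, (K−S)⁺=5.6381, hold=15.4163 ⇒ V=15.4163 continue | (k=3,j=3): S=217.1790, (K−S)⁺=0.0000, hold=0.0000 ⇒ V=0.0000 continue  boundary S*=91.0258
step 2: (k=2,j=0): S=73.2405, (K−S)⁺=72.9995, hold=68.4347 ⇒ V=72.9995 exercise | (k=2,j=1): S=113.1300, (K−S)⁺=33.1100, hold=33.4653 ⇒ V=33.4653 continue | (k=2,j=2): S=174.7449, (K−S)⁺=0.0000, hold=7.1779 ⇒ V=7.1779 continue  boundary S*=73.2405
step 1: (k=1,j=0): S=91.0258, (K−S)⁺=55.2142, hold=50.8281 ⇒ V=55.2142 exercise | (k=1,j=1): S=140.6019, (K−S)⁺=5.6381, hold=19.1935 ⇒ V=19.1935 continue  boundary S*=91.0258
step 0: (k=0,j=0): S=113.1300, (K−S)⁺=33.1100, hold=35.3659 ⇒ V=35.3659 continue  boundary S*=-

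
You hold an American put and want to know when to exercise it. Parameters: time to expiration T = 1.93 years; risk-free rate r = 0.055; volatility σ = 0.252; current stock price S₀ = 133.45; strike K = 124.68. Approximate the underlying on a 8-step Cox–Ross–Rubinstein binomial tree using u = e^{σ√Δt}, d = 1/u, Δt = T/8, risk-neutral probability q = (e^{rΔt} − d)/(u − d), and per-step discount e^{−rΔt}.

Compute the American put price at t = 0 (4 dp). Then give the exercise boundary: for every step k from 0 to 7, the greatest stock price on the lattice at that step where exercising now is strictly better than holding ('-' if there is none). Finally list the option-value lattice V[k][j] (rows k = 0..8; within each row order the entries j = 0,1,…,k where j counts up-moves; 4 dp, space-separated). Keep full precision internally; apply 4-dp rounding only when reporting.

price = 9.5359
boundary = - - - 92.0563 81.3390 92.0563 104.1858 92.0563
tree:
9.5359
14.8369 4.9432
22.3912 8.3236 1.9853
32.6237 13.6275 3.6973 0.4740
43.3410 21.5476 6.7496 1.0068 0.0000
52.8106 32.6237 11.9926 2.1386 0.0000 0.0000
61.1778 43.3410 20.4942 4.5425 0.0000 0.0000 0.0000
68.5708 52.8106 32.6237 9.6486 0.0000 0.0000 0.0000 0.0000
75.1032 61.1778 43.3410 20.4942 0.0000 0.0000 0.0000 0.0000 0.0000

Δt=0.24125  u=1.13176  d=0.88358  q=0.52292  discount=0.98682
step 8 (expiry): payoffs max(K−S,0) = 75.1032 61.1778 43.3410 20.4942 0.0000 0.0000 0.0000 0.0000 0.0000
step 7: (k=7,j=0): S=56.1092, (K−S)⁺=68.5708, hold=66.9274 ⇒ V=68.5708 exercise | (k=7,j=1): S=71.8694, (K−S)⁺=52.8106, hold=51.1672 ⇒ V=52.8106 exercise | (k=7,j=2): S=92.0563, (K−S)⁺=32.6237, hold=30.9802 ⇒ V=32.6237 exercise | (k=7,j=3): S=117.9135, (K−S)⁺=6.7665, hold=9.6486 ⇒ V=9.6486 continue | (k=7,j=4): S=151.0336, (K−S)⁺=0.0000, hold=0.0000 ⇒ V=0.0000 continue | (k=7,j=5): S=193.4566, (K−S)⁺=0.0000, hold=0.0000 ⇒ V=0.0000 continue | (k=7,j=6): S=247.7955, (K−S)⁺=0.0000, hold=0.0000 ⇒ V=0.0000 continue | (k=7,j=7): S=317.3973, (K−S)⁺=0.0000, hold=0.0000 ⇒ V=0.0000 continue  boundary S*=92.0563
step 6: (k=6,j=0): S=63.5022, (K−S)⁺=61.1778, hold=59.5344 ⇒ V=61.1778 exercise | (k=6,j=1): S=81.3390, (K−S)⁺=43.3410, hold=41.6976 ⇒ V=43.3410 exercise | (k=6,j=2): S=104.1858, (K−S)⁺=20.4942, hold=20.3380 ⇒ V=20.4942 exercise | (k=6,j=3): S=133.4500, (K−S)⁺=0.0000, hold=4.5425 ⇒ V=4.5425 continue | (k=6,j=4): S=170.9340, (K−S)⁺=0.0000, hold=0.0000 ⇒ V=0.0000 continue | (k=6,j=5): S=218.9467, (K−S)⁺=0.0000, hold=0.0000 ⇒ V=0.0000 continue | (k=6,j=6): S=280.4454, (K−S)⁺=0.0000, hold=0.0000 ⇒ V=0.0000 continue  boundary S*=104.1858
step 5: (k=5,j=0): S=71.8694, (K−S)⁺=52.8106, hold=51.1672 ⇒ V=52.8106 exercise | (k=5,j=1): S=92.0563, (K−S)⁺=32.6237, hold=30.9802 ⇒ V=32.6237 exercise | (k=5,j=2): S=117.9135, (K−S)⁺=6.7665, hold=11.9926 ⇒ V=11.9926 continue | (k=5,j=3): S=151.0336, (K−S)⁺=0.0000, hold=2.1386 ⇒ V=2.1386 continue | (k=5,j=4): S=193.4566, (K−S)⁺=0.0000, hold=0.0000 ⇒ V=0.0000 continue | (k=5,j=5): S=247.7955, (K−S)⁺=0.0000, hold=0.0000 ⇒ V=0.0000 continue  boundary S*=92.0563
step 4: (k=4,j=0): S=81.3390, (K−S)⁺=43.3410, hold=41.6976 ⇒ V=43.3410 exercise | (k=4,j=1): S=104.1858, (K−S)⁺=20.4942, hold=21.5476 ⇒ V=21.5476 continue | (k=4,j=2): S=133.4500, (K−S)⁺=0.0000, hold=6.7496 ⇒ V=6.7496 continue | (k=4,j=3): S=170.9340, (K−S)⁺=0.0000, hold=1.0068 ⇒ V=1.0068 continue | (k=4,j=4): S=218.9467, (K−S)⁺=0.0000, hold=0.0000 ⇒ V=0.0000 continue  boundary S*=81.3390
step 3: (k=3,j=0): S=92.0563, (K−S)⁺=32.6237, hold=31.5238 ⇒ V=32.6237 exercise | (k=3,j=1): S=117.9135, (K−S)⁺=6.7665, hold=13.6275 ⇒ V=13.6275 continue | (k=3,j=2): S=151.0336, (K−S)⁺=0.0000, hold=3.6973 ⇒ V=3.6973 continue | (k=3,j=3): S=193.4566, (K−S)⁺=0.0000, hold=0.4740 ⇒ V=0.4740 continue  boundary S*=92.0563
step 2: (k=2,j=0): S=104.1858, (K−S)⁺=20.4942, hold=22.3912 ⇒ V=22.3912 continue | (k=2,j=1): S=133.4500, (K−S)⁺=0.0000, hold=8.3236 ⇒ V=8.3236 continue | (k=2,j=2): S=170.9340, (K−S)⁺=0.0000, hold=1.9853 ⇒ V=1.9853 continue  boundary S*=-
step 1: (k=1,j=0): S=117.9135, (K−S)⁺=6.7665, hold=14.8369 ⇒ V=14.8369 continue | (k=1,j=1): S=151.0336, (K−S)⁺=0.0000, hold=4.9432 ⇒ V=4.9432 continue  boundary S*=-
step 0: (k=0,j=0): S=133.4500, (K−S)⁺=0.0000, hold=9.5359 ⇒ V=9.5359 continue  boundary S*=-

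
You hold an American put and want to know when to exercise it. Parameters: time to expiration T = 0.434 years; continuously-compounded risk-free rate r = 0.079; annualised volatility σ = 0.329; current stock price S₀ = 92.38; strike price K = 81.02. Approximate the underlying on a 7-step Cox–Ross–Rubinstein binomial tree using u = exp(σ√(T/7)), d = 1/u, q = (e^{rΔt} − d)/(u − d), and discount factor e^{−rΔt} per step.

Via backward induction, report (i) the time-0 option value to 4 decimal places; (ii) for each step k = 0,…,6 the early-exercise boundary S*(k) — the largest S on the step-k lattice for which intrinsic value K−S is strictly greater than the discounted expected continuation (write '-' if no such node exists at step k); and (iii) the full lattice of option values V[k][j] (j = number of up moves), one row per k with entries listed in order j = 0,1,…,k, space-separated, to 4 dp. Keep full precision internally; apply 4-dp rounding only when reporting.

price = 2.5072
boundary = - - - - 66.5683 61.3324 66.5683
tree:
2.5072
4.0805 1.0166
6.4586 1.8301 0.2430
9.8742 3.2321 0.4979 0.0000
14.4517 5.5621 1.0199 0.0000 0.0000
19.6876 9.2244 2.0894 0.0000 0.0000 0.0000
24.5116 14.4517 4.2804 0.0000 0.0000 0.0000 0.0000
28.9563 19.6876 8.7688 0.0000 0.0000 0.0000 0.0000 0.0000

Δt=0.06200  u=1.08537  d=0.92135  q=0.50947  discount=0.99511
step 7 (expiry): payoffs max(K−S,0) = 28.9563 19.6876 8.7688 0.0000 0.0000 0.0000 0.0000 0.0000
step 6: (k=6,j=0): S=56.5084, (K−S)⁺=24.5116, hold=24.1158 ⇒ V=24.5116 exercise | (k=6,j=1): S=66.5683, (K−S)⁺=14.4517, hold=14.0558 ⇒ V=14.4517 exercise | (k=6,j=2): S=78.4193, (K−S)⁺=2.6007, hold=4.2804 ⇒ V=4.2804 continue | (k=6,j=3): S=92.3800, (K−S)⁺=0.0000, hold=0.0000 ⇒ V=0.0000 continue | (k=6,j=4): S=108.8261, (K−S)⁺=0.0000, hold=0.0000 ⇒ V=0.0000 continue | (k=6,j=5): S=128.2000, (K−S)⁺=0.0000, hold=0.0000 ⇒ V=0.0000 continue | (k=6,j=6): S=151.0231, (K−S)⁺=0.0000, hold=0.0000 ⇒ V=0.0000 continue  boundary S*=66.5683
step 5: (k=5,j=0): S=61.3324, (K−S)⁺=19.6876, hold=19.2917 ⇒ V=19.6876 exercise | (k=5,j=1): S=72.2512, (K−S)⁺=8.7688, hold=9.2244 ⇒ V=9.2244 continue | (k=5,j=2): S=85.1139, (K−S)⁺=0.0000, hold=2.0894 ⇒ V=2.0894 continue | (k=5,j=3): S=100.2664, (K−S)⁺=0.0000, hold=0.0000 ⇒ V=0.0000 continue | (k=5,j=4): S=118.1165, (K−S)⁺=0.0000, hold=0.0000 ⇒ V=0.0000 continue | (k=5,j=5): S=139.1444, (K−S)⁺=0.0000, hold=0.0000 ⇒ V=0.0000 continue  boundary S*=61.3324
step 4: (k=4,j=0): S=66.5683, (K−S)⁺=14.4517, hold=14.2868 ⇒ V=14.4517 exercise | (k=4,j=1): S=78.4193, (K−S)⁺=2.6007, hold=5.5621 ⇒ V=5.5621 continue | (k=4,j=2): S=92.3800, (K−S)⁺=0.0000, hold=1.0199 ⇒ V=1.0199 continue | (k=4,j=3): S=108.8261, (K−S)⁺=0.0000, hold=0.0000 ⇒ V=0.0000 continue | (k=4,j=4): S=128.2000, (K−S)⁺=0.0000, hold=0.0000 ⇒ V=0.0000 continue  boundary S*=66.5683
step 3: (k=3,j=0): S=72.2512, (K−S)⁺=8.7688, hold=9.8742 ⇒ V=9.8742 continue | (k=3,j=1): S=85.1139, (K−S)⁺=0.0000, hold=3.2321 ⇒ V=3.2321 continue | (k=3,j=2): S=100.2664, (K−S)⁺=0.0000, hold=0.4979 ⇒ V=0.4979 continue | (k=3,j=3): S=118.1165, (K−S)⁺=0.0000, hold=0.0000 ⇒ V=0.0000 continue  boundary S*=-
step 2: (k=2,j=0): S=78.4193, (K−S)⁺=2.6007, hold=6.4586 ⇒ V=6.4586 continue | (k=2,j=1): S=92.3800, (K−S)⁺=0.0000, hold=1.8301 ⇒ V=1.8301 continue | (k=2,j=2): S=108.8261, (K−S)⁺=0.0000, hold=0.2430 ⇒ V=0.2430 continue  boundary S*=-
step 1: (k=1,j=0): S=85.1139, (K−S)⁺=0.0000, hold=4.0805 ⇒ V=4.0805 continue | (k=1,j=1): S=100.2664, (K−S)⁺=0.0000, hold=1.0166 ⇒ V=1.0166 continue  boundary S*=-
step 0: (k=0,j=0): S=92.3800, (K−S)⁺=0.0000, hold=2.5072 ⇒ V=2.5072 continue  boundary S*=-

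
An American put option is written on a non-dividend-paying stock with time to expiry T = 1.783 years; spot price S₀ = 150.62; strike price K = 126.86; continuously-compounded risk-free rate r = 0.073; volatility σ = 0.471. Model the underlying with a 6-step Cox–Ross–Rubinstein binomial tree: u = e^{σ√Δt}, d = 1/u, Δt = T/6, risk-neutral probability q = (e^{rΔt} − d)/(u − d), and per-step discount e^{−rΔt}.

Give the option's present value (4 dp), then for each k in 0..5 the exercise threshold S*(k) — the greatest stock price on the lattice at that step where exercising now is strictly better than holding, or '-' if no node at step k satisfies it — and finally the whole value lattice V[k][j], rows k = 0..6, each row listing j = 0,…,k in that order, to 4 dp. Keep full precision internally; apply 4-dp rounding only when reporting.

price = 17.9605
boundary = - - - 69.7203 53.9326 69.7203
tree:
17.9605
27.3508 8.5458
40.3269 14.4568 2.4928
57.1397 23.8446 4.8839 0.0000
72.9274 37.9407 9.5688 0.0000 0.0000
85.1401 57.1397 18.7474 0.0000 0.0000 0.0000
94.5873 72.9274 36.7305 0.0000 0.0000 0.0000 0.0000

params: Δt=0.29717 u=1.29273 d=0.77356 q=0.47840 e^(-rΔt)=0.97854
t_6 payoffs: 94.5873 72.9274 36.7305 0.0000 0.0000 0.0000 0.0000
t_5: node(5,0) S=41.7199 payoff=85.1401 vs cont=82.4177 → 85.1401 [stop]  node(5,1) S=69.7203 payoff=57.1397 vs cont=54.4173 → 57.1397 [stop]  node(5,2) S=116.5131 payoff=10.3469 vs cont=18.7474 → 18.7474 [wait]  node(5,3) S=194.7110 payoff=0.0000 vs cont=0.0000 → 0.0000 [wait]  node(5,4) S=325.3914 payoff=0.0000 vs cont=0.0000 → 0.0000 [wait]  node(5,5) S=543.7780 payoff=0.0000 vs cont=0.0000 → 0.0000 [wait]  ⇒ S*(5)=69.7203
t_4: node(4,0) S=53.9326 payoff=72.9274 vs cont=70.2050 → 72.9274 [stop]  node(4,1) S=90.1295 payoff=36.7305 vs cont=37.9407 → 37.9407 [wait]  node(4,2) S=150.6200 payoff=0.0000 vs cont=9.5688 → 9.5688 [wait]  node(4,3) S=251.7087 payoff=0.0000 vs cont=0.0000 → 0.0000 [wait]  node(4,4) S=420.6432 payoff=0.0000 vs cont=0.0000 → 0.0000 [wait]  ⇒ S*(4)=53.9326
t_3: node(3,0) S=69.7203 payoff=57.1397 vs cont=54.9839 → 57.1397 [stop]  node(3,1) S=116.5131 payoff=10.3469 vs cont=23.8446 → 23.8446 [wait]  node(3,2) S=194.7110 payoff=0.0000 vs cont=4.8839 → 4.8839 [wait]  node(3,3) S=325.3914 payoff=0.0000 vs cont=0.0000 → 0.0000 [wait]  ⇒ S*(3)=69.7203
t_2: node(2,0) S=90.1295 payoff=36.7305 vs cont=40.3269 → 40.3269 [wait]  node(2,1) S=150.6200 payoff=0.0000 vs cont=14.4568 → 14.4568 [wait]  node(2,2) S=251.7087 payoff=0.0000 vs cont=2.4928 → 2.4928 [wait]  ⇒ S*(2)=-
t_1: node(1,0) S=116.5131 payoff=10.3469 vs cont=27.3508 → 27.3508 [wait]  node(1,1) S=194.7110 payoff=0.0000 vs cont=8.5458 → 8.5458 [wait]  ⇒ S*(1)=-
t_0: node(0,0) S=150.6200 payoff=0.0000 vs cont=17.9605 → 17.9605 [wait]  ⇒ S*(0)=-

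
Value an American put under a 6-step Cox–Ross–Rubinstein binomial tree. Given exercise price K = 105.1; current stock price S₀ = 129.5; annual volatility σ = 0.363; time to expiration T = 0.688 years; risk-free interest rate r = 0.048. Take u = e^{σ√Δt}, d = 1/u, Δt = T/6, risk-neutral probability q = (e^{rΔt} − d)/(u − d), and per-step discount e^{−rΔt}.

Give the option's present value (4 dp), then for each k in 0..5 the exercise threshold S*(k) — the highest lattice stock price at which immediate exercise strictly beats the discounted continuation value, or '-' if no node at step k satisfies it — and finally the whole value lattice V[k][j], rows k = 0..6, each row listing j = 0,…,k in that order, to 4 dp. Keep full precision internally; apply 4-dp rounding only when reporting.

Δt=0.11467  u=1.13079  d=0.88433  q=0.49170  discount=0.99451
step 6 (expiry): payoffs max(K−S,0) = 43.1606 25.8983 3.8250 0.0000 0.0000 0.0000 0.0000
step 5: (k=5,j=0): S=70.0407, (K−S)⁺=35.0593, hold=34.4824 ⇒ V=35.0593 exercise | (k=5,j=1): S=89.5609, (K−S)⁺=15.5391, hold=14.9622 ⇒ V=15.5391 exercise | (k=5,j=2): S=114.5212, (K−S)⁺=0.0000, hold=1.9336 ⇒ V=1.9336 continue | (k=5,j=3): S=146.4379, (K−S)⁺=0.0000, hold=0.0000 ⇒ V=0.0000 continue | (k=5,j=4): S=187.2497, (K−S)⁺=0.0000, hold=0.0000 ⇒ V=0.0000 continue | (k=5,j=5): S=239.4356, (K−S)⁺=0.0000, hold=0.0000 ⇒ V=0.0000 continue  boundary S*=89.5609
step 4: (k=4,j=0): S=79.2017, (K−S)⁺=25.8983, hold=25.3214 ⇒ V=25.8983 exercise | (k=4,j=1): S=101.2750, (K−S)⁺=3.8250, hold=8.8007 ⇒ V=8.8007 continue | (k=4,j=2): S=129.5000, (K−S)⁺=0.0000, hold=0.9774 ⇒ V=0.9774 continue | (k=4,j=3): S=165.5912, (K−S)⁺=0.0000, hold=0.0000 ⇒ V=0.0000 continue | (k=4,j=4): S=211.7410, (K−S)⁺=0.0000, hold=0.0000 ⇒ V=0.0000 continue  boundary S*=79.2017
step 3: (k=3,j=0): S=89.5609, (K−S)⁺=15.5391, hold=17.3953 ⇒ V=17.3953 continue | (k=3,j=1): S=114.5212, (K−S)⁺=0.0000, hold=4.9268 ⇒ V=4.9268 continue | (k=3,j=2): S=146.4379, (K−S)⁺=0.0000, hold=0.4941 ⇒ V=0.4941 continue | (k=3,j=3): S=187.2497, (K−S)⁺=0.0000, hold=0.0000 ⇒ V=0.0000 continue  boundary S*=-
step 2: (k=2,j=0): S=101.2750, (K−S)⁺=3.8250, hold=11.2027 ⇒ V=11.2027 continue | (k=2,j=1): S=129.5000, (K−S)⁺=0.0000, hold=2.7321 ⇒ V=2.7321 continue | (k=2,j=2): S=165.5912, (K−S)⁺=0.0000, hold=0.2498 ⇒ V=0.2498 continue  boundary S*=-
step 1: (k=1,j=0): S=114.5212, (K−S)⁺=0.0000, hold=6.9991 ⇒ V=6.9991 continue | (k=1,j=1): S=146.4379, (K−S)⁺=0.0000, hold=1.5033 ⇒ V=1.5033 continue  boundary S*=-
step 0: (k=0,j=0): S=129.5000, (K−S)⁺=0.0000, hold=4.2732 ⇒ V=4.2732 continue  boundary S*=-

price = 4.2732
boundary = - - - - 79.2017 89.5609
tree:
4.2732
6.9991 1.5033
11.2027 2.7321 0.2498
17.3953 4.9268 0.4941 0.0000
25.8983 8.8007 0.9774 0.0000 0.0000
35.0593 15.5391 1.9336 0.0000 0.0000 0.0000
43.1606 25.8983 3.8250 0.0000 0.0000 0.0000 0.0000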